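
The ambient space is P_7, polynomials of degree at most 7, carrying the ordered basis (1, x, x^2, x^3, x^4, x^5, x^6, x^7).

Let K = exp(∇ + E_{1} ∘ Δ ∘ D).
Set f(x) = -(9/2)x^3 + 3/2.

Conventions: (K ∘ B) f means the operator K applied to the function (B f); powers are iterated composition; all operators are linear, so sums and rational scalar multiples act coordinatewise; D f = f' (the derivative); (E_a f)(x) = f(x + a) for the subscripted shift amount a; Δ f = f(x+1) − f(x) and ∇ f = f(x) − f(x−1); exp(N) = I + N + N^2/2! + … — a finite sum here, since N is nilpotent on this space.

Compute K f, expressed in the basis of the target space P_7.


order-1 term: -(27/2)x^2 - (27/2)x - 45
order-2 term: -(27/2)x - 27/2
order-3 term: -9/2
the series for exp(∇ + E_{1} ∘ Δ ∘ D) f terminates at order 3
exp(∇ + E_{1} ∘ Δ ∘ D) f = -(9/2)x^3 - (27/2)x^2 - 27x - 123/2

the result is g(x) = -(9/2)x^3 - (27/2)x^2 - 27x - 123/2


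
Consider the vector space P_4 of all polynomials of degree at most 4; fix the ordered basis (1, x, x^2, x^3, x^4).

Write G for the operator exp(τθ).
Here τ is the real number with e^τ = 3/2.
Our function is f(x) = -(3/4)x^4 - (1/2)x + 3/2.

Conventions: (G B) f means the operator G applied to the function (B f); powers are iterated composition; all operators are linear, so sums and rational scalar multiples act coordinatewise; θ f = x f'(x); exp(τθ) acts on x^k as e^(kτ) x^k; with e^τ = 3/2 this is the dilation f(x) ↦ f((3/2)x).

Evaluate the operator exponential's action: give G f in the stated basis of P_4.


exp(τθ) x^k = e^(kτ) x^k; with e^τ = 3/2 this sends x^k to (3/2)^k x^k
x ↦ 3/2 x
x^4 ↦ 81/16 x^4
applying this coordinatewise to f: exp(τθ) f = -(243/64)x^4 - (3/4)x + 3/2

the image equals g(x) = -(243/64)x^4 - (3/4)x + 3/2


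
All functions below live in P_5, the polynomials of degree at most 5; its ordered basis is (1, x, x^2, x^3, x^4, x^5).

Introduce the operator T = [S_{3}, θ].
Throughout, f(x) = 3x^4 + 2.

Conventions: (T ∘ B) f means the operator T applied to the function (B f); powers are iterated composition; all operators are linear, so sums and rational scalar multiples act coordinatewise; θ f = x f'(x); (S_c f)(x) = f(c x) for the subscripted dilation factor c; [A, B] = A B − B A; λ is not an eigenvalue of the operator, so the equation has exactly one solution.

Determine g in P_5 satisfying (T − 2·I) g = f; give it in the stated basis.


write g with unknown coordinates in the stated basis and equate coefficients in (T − 2·I) g = f
solving from the highest basis element down gives g = -(3/2)x^4 - 1
check: T g = 0
so T g − 2·g = 3x^4 + 2 = f ✓

g(x) = -(3/2)x^4 - 1


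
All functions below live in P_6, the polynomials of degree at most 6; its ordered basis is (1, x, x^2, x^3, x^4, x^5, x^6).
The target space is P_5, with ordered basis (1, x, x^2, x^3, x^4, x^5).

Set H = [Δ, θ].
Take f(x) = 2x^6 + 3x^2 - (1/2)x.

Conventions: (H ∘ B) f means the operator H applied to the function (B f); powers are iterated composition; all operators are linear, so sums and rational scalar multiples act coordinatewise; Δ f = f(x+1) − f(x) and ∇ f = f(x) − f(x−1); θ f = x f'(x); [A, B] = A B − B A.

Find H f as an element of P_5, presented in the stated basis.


the image equals g(x) = 12x^5 + 60x^4 + 120x^3 + 120x^2 + 66x + 35/2

θ f = 12x^6 + 6x^2 - (1/2)x
Δ θ f = 72x^5 + 180x^4 + 240x^3 + 180x^2 + 84x + 35/2
Δ f = 12x^5 + 30x^4 + 40x^3 + 30x^2 + 18x + 9/2
θ Δ f = 60x^5 + 120x^4 + 120x^3 + 60x^2 + 18x
[Δ, θ] f = 12x^5 + 60x^4 + 120x^3 + 120x^2 + 66x + 35/2


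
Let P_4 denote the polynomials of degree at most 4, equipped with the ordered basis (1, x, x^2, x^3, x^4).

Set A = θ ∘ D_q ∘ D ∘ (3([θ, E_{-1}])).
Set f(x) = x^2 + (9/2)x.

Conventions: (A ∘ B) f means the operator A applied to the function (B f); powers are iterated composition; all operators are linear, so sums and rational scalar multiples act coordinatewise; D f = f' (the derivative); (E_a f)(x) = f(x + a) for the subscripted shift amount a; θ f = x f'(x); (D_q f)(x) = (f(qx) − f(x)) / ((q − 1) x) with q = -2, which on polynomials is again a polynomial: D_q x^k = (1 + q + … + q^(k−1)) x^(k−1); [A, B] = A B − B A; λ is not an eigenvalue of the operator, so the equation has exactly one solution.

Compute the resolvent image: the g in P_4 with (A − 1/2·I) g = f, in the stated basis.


write g with unknown coordinates in the stated basis and equate coefficients in (A − 1/2·I) g = f
solving from the highest basis element down gives g = -2x^2 - 9x
check: A g = 0
so A g − 1/2·g = x^2 + (9/2)x = f ✓

the image equals g(x) = -2x^2 - 9x


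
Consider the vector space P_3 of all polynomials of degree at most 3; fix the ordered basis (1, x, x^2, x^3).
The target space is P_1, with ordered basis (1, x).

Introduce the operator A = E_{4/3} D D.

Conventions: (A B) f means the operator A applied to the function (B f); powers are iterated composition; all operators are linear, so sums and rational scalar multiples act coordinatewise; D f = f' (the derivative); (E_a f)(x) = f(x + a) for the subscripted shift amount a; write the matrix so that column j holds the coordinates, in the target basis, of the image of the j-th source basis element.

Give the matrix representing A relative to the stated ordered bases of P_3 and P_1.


image of 1: 0
image of x: 0
image of x^2: 2
image of x^3: 6x + 8
each image's coordinates form column j of the matrix

the matrix is [[0, 0, 2, 8]; [0, 0, 0, 6]] (rows listed top to bottom)


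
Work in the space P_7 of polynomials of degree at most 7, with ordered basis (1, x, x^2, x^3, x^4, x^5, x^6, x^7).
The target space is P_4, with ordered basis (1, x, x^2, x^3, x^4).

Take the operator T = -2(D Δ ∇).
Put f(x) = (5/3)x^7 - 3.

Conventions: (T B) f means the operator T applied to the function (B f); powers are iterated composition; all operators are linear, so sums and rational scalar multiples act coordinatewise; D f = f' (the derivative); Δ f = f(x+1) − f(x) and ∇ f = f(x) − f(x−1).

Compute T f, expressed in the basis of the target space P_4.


∇ f = (35/3)x^6 - 35x^5 + (175/3)x^4 - (175/3)x^3 + 35x^2 - (35/3)x + 5/3
Δ ∇ f = 70x^5 + (350/3)x^3 + (70/3)x
D Δ ∇ f = 350x^4 + 350x^2 + 70/3
(-2(D Δ ∇)) f = -700x^4 - 700x^2 - 140/3

g(x) = -700x^4 - 700x^2 - 140/3


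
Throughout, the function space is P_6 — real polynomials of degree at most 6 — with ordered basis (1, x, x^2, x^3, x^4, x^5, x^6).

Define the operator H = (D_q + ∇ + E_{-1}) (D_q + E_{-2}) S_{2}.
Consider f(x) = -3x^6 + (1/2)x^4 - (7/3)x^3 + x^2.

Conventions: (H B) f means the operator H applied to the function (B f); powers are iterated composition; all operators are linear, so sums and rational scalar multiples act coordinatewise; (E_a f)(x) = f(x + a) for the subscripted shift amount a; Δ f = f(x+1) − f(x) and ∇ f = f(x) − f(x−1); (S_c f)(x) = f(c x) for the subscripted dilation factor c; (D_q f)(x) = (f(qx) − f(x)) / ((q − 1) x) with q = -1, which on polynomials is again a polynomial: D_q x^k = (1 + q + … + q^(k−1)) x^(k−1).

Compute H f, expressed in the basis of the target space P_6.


g(x) = -192x^6 + 2304x^5 - 9208x^4 + (91912/3)x^3 - (45460/3)x^2 + 36368x + 73120/3

S_{2} f = -192x^6 + 8x^4 - (56/3)x^3 + 4x^2
D_q S_{2} f = -(56/3)x^2
E_{-2} S_{2} f = -192x^6 + 2304x^5 - 11512x^4 + (91912/3)x^3 - 45772x^2 + 36368x - 35984/3
(D_q + E_{-2}) S_{2} f = -192x^6 + 2304x^5 - 11512x^4 + (91912/3)x^3 - (137372/3)x^2 + 36368x - 35984/3
D_q ((D_q + E_{-2}) S_{2}) f = 2304x^4 + (91912/3)x^2 + 36368
∇ ((D_q + E_{-2}) S_{2}) f = -1152x^5 + 14400x^4 - 72928x^3 + 186904x^2 - (726640/3)x + 126804
E_{-1} ((D_q + E_{-2}) S_{2}) f = -192x^6 + 3456x^5 - 25912x^4 + (310696/3)x^3 - (698084/3)x^2 + (835744/3)x - 416396/3
(D_q + ∇ + E_{-1}) ((D_q + E_{-2}) S_{2}) f = -192x^6 + 2304x^5 - 9208x^4 + (91912/3)x^3 - (45460/3)x^2 + 36368x + 73120/3


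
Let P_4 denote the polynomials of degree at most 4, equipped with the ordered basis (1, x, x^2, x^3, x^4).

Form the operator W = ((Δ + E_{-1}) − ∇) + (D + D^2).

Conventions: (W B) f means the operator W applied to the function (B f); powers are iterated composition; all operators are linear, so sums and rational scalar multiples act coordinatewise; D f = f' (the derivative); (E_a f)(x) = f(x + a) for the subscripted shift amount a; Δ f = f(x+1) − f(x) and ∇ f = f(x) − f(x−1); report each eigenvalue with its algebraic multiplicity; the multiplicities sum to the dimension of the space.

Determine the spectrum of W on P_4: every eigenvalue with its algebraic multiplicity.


λ = 1 (multiplicity 5)

image of 1: 1
image of x: x
image of x^2: x^2 + 5
image of x^3: x^3 + 15x - 1
image of x^4: x^4 + 30x^2 - 4x + 3
the matrix is upper triangular; its diagonal is (1, 1, 1, 1, 1)
for a triangular matrix the eigenvalues are the diagonal entries, with algebraic multiplicity their repetition count


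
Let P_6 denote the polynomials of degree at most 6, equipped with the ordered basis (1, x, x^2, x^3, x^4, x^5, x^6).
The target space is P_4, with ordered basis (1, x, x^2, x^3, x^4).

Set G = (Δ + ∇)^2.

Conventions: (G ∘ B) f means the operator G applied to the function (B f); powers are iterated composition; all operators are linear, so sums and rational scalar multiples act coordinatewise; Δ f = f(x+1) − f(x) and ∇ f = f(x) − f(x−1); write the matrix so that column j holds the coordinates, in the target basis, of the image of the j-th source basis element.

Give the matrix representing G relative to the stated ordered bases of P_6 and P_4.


image of 1: 0
image of x: 0
image of x^2: 8
image of x^3: 24x
image of x^4: 48x^2 + 32
image of x^5: 80x^3 + 160x
image of x^6: 120x^4 + 480x^2 + 128
each image's coordinates form column j of the matrix

the matrix is [[0, 0, 8, 0, 32, 0, 128]; [0, 0, 0, 24, 0, 160, 0]; [0, 0, 0, 0, 48, 0, 480]; [0, 0, 0, 0, 0, 80, 0]; [0, 0, 0, 0, 0, 0, 120]] (rows listed top to bottom)


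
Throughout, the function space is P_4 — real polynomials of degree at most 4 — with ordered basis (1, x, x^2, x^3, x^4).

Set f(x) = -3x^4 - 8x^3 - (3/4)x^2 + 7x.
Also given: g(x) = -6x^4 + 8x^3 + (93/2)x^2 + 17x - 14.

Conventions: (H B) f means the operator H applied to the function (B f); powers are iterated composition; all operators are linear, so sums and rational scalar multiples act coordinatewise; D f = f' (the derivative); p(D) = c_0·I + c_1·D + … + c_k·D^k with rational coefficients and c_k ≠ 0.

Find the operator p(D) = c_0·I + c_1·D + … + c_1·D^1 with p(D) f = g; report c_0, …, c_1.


c_0 = 2, c_1 = -2

D^0 f = -3x^4 - 8x^3 - (3/4)x^2 + 7x
D^1 f = -12x^3 - 24x^2 - (3/2)x + 7
matching coefficients of g against c_0 f + c_1 Df + … from the top degree down determines the c_i
solution: c_0 = 2, c_1 = -2


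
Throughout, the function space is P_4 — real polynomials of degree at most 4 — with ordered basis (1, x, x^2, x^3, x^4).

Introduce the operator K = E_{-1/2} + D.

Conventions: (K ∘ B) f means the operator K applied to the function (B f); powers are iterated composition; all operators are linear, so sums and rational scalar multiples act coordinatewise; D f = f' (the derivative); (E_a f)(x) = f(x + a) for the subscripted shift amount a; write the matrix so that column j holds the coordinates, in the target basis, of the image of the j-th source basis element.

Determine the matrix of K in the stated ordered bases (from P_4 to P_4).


image of 1: 1
image of x: x + 1/2
image of x^2: x^2 + x + 1/4
image of x^3: x^3 + (3/2)x^2 + (3/4)x - 1/8
image of x^4: x^4 + 2x^3 + (3/2)x^2 - (1/2)x + 1/16
each image's coordinates form column j of the matrix

the matrix is [[1, 1/2, 1/4, -1/8, 1/16]; [0, 1, 1, 3/4, -1/2]; [0, 0, 1, 3/2, 3/2]; [0, 0, 0, 1, 2]; [0, 0, 0, 0, 1]] (rows listed top to bottom)


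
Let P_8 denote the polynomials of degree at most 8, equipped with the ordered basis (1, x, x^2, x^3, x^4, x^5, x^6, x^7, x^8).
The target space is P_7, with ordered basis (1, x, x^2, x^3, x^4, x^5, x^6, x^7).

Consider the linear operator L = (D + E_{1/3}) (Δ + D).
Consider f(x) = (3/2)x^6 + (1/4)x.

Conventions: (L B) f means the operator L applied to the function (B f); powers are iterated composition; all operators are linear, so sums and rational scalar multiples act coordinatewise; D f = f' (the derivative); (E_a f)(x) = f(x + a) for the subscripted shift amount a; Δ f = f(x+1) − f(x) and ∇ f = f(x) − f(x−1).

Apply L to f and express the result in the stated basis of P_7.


Δ f = 9x^5 + (45/2)x^4 + 30x^3 + (45/2)x^2 + 9x + 7/4
D f = 9x^5 + 1/4
(Δ + D) f = 18x^5 + (45/2)x^4 + 30x^3 + (45/2)x^2 + 9x + 2
D (Δ + D) f = 90x^4 + 90x^3 + 90x^2 + 45x + 9
E_{1/3} (Δ + D) f = 18x^5 + (105/2)x^4 + 80x^3 + (445/6)x^2 + (346/9)x + 242/27
(D + E_{1/3}) (Δ + D) f = 18x^5 + (285/2)x^4 + 170x^3 + (985/6)x^2 + (751/9)x + 485/27

the result is g(x) = 18x^5 + (285/2)x^4 + 170x^3 + (985/6)x^2 + (751/9)x + 485/27


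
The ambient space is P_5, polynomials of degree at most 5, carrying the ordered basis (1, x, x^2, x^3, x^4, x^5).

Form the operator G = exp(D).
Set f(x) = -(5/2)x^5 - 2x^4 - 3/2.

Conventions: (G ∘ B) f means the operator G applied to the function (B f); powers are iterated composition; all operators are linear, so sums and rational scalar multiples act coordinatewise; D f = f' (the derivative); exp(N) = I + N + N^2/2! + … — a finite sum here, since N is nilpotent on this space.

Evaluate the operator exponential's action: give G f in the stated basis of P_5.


the image equals g(x) = -(5/2)x^5 - (29/2)x^4 - 33x^3 - 37x^2 - (41/2)x - 6

order-1 term: -(25/2)x^4 - 8x^3
order-2 term: -25x^3 - 12x^2
order-3 term: -25x^2 - 8x
order-4 term: -(25/2)x - 2
order-5 term: -5/2
the series for exp(D) f terminates at order 5
exp(D) f = -(5/2)x^5 - (29/2)x^4 - 33x^3 - 37x^2 - (41/2)x - 6


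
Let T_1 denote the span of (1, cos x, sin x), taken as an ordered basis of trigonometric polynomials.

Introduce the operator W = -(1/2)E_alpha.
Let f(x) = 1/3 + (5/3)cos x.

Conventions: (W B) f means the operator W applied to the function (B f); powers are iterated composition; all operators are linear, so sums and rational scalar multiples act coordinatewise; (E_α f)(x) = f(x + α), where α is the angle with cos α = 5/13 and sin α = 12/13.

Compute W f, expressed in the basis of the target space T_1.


g(x) = -1/6 - (25/78)cos x + (10/13)sin x

E_alpha f = 1/3 + (25/39)cos x - (20/13)sin x
(-(1/2)E_alpha) f = -1/6 - (25/78)cos x + (10/13)sin x


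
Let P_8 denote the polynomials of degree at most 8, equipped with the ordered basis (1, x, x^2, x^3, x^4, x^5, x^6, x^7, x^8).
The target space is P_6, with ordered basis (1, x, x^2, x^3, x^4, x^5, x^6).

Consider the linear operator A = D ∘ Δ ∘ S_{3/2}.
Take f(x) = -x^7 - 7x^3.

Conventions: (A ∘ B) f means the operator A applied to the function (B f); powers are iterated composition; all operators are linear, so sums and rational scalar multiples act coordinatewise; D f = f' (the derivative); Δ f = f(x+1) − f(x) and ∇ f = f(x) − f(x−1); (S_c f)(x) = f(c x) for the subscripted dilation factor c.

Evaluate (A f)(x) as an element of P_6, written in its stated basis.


S_{3/2} f = -(2187/128)x^7 - (189/8)x^3
Δ S_{3/2} f = -(15309/128)x^6 - (45927/128)x^5 - (76545/128)x^4 - (76545/128)x^3 - (54999/128)x^2 - (24381/128)x - 5211/128
D Δ S_{3/2} f = -(45927/64)x^5 - (229635/128)x^4 - (76545/32)x^3 - (229635/128)x^2 - (54999/64)x - 24381/128

the image equals g(x) = -(45927/64)x^5 - (229635/128)x^4 - (76545/32)x^3 - (229635/128)x^2 - (54999/64)x - 24381/128


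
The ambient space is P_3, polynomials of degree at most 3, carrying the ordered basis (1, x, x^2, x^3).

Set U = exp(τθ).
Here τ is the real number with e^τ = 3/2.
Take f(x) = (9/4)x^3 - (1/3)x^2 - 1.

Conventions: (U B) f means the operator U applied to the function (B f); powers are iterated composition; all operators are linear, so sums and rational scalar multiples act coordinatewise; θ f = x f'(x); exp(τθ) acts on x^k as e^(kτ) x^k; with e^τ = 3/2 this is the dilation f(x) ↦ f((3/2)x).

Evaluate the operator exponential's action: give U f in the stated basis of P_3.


exp(τθ) x^k = e^(kτ) x^k; with e^τ = 3/2 this sends x^k to (3/2)^k x^k
x^2 ↦ 9/4 x^2
x^3 ↦ 27/8 x^3
applying this coordinatewise to f: exp(τθ) f = (243/32)x^3 - (3/4)x^2 - 1

g(x) = (243/32)x^3 - (3/4)x^2 - 1


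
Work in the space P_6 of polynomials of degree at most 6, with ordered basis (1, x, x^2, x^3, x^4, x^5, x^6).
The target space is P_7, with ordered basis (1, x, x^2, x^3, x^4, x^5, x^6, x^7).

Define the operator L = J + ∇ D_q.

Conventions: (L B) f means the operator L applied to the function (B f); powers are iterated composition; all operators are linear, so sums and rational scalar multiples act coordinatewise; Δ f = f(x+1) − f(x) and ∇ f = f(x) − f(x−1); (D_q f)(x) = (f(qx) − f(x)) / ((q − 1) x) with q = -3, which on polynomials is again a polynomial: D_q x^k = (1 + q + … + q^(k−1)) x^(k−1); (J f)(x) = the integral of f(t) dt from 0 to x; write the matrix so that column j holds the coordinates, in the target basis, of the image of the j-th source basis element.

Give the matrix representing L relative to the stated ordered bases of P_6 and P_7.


the matrix is [[0, 0, -2, -7, -20, -61, -182]; [1, 0, 0, 14, 60, 244, 910]; [0, 1/2, 0, 0, -60, -366, -1820]; [0, 0, 1/3, 0, 0, 244, 1820]; [0, 0, 0, 1/4, 0, 0, -910]; [0, 0, 0, 0, 1/5, 0, 0]; [0, 0, 0, 0, 0, 1/6, 0]; [0, 0, 0, 0, 0, 0, 1/7]] (rows listed top to bottom)

image of 1: x
image of x: (1/2)x^2
image of x^2: (1/3)x^3 - 2
image of x^3: (1/4)x^4 + 14x - 7
image of x^4: (1/5)x^5 - 60x^2 + 60x - 20
image of x^5: (1/6)x^6 + 244x^3 - 366x^2 + 244x - 61
image of x^6: (1/7)x^7 - 910x^4 + 1820x^3 - 1820x^2 + 910x - 182
each image's coordinates form column j of the matrix


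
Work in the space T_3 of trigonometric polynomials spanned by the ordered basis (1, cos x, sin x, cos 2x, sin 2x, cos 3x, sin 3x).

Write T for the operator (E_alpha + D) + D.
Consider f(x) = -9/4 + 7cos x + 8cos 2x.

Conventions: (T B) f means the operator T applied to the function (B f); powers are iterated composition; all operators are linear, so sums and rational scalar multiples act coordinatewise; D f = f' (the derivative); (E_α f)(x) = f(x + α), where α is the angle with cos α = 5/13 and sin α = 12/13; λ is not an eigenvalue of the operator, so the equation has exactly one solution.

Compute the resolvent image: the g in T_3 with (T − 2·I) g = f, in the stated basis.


write g with unknown coordinates in the stated basis and equate coefficients in (T − 2·I) g = f
solving from the highest basis element down gives g = 9/4 - (147/145)cos x + (266/145)sin x - (3656/4985)cos 2x + (6368/4985)sin 2x
check: T g = 9/4 + (721/145)cos x + (532/145)sin x + (32568/4985)cos 2x + (12736/4985)sin 2x
so T g − 2·g = -9/4 + 7cos x + 8cos 2x = f ✓

the image equals g(x) = 9/4 - (147/145)cos x + (266/145)sin x - (3656/4985)cos 2x + (6368/4985)sin 2x


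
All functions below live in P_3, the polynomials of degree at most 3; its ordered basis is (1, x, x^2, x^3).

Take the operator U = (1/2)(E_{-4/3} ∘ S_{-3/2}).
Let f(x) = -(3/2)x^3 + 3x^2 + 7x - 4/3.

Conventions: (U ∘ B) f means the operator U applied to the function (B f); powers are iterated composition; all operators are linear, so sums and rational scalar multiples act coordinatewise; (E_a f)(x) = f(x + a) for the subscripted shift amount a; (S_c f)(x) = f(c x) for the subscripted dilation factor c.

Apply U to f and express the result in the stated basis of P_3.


S_{-3/2} f = (81/16)x^3 + (27/4)x^2 - (21/2)x - 4/3
E_{-4/3} S_{-3/2} f = (81/16)x^3 - (27/2)x^2 - (3/2)x + 38/3
((1/2)(E_{-4/3} ∘ S_{-3/2})) f = (81/32)x^3 - (27/4)x^2 - (3/4)x + 19/3

g(x) = (81/32)x^3 - (27/4)x^2 - (3/4)x + 19/3


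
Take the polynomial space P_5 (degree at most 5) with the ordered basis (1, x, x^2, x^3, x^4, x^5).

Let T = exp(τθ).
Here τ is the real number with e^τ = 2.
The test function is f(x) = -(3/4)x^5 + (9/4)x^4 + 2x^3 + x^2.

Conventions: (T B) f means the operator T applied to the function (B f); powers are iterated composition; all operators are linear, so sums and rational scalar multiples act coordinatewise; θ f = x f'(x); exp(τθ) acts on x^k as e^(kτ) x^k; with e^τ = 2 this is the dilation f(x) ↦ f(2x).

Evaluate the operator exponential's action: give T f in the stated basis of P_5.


exp(τθ) x^k = e^(kτ) x^k; with e^τ = 2 this sends x^k to 2^k x^k
x^2 ↦ 4 x^2
x^3 ↦ 8 x^3
x^4 ↦ 16 x^4
x^5 ↦ 32 x^5
applying this coordinatewise to f: exp(τθ) f = -24x^5 + 36x^4 + 16x^3 + 4x^2

the image equals g(x) = -24x^5 + 36x^4 + 16x^3 + 4x^2


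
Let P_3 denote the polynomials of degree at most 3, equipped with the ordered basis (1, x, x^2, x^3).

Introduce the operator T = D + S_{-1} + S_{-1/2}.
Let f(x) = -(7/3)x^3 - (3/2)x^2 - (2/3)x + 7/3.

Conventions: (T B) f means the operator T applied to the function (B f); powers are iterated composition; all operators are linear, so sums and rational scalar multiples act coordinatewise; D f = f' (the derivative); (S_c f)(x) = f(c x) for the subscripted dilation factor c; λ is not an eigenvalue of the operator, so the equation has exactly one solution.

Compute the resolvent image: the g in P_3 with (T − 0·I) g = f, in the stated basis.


g(x) = (56/27)x^3 - (278/45)x^2 - (1052/135)x + 1367/270

write g with unknown coordinates in the stated basis and equate coefficients in (T − 0·I) g = f
solving from the highest basis element down gives g = (56/27)x^3 - (278/45)x^2 - (1052/135)x + 1367/270
check: T g = -(7/3)x^3 - (3/2)x^2 - (2/3)x + 7/3
so T g − 0·g = -(7/3)x^3 - (3/2)x^2 - (2/3)x + 7/3 = f ✓


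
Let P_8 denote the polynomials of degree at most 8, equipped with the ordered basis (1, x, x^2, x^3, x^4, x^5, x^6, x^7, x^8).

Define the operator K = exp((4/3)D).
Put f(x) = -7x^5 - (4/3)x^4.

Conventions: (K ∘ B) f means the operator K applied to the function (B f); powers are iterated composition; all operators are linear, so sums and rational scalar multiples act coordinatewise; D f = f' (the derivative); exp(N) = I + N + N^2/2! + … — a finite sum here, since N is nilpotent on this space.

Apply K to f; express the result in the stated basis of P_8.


the result is g(x) = -7x^5 - 48x^4 - (1184/9)x^3 - (4864/27)x^2 - (3328/27)x - 8192/243

order-1 term: -(140/3)x^4 - (64/9)x^3
order-2 term: -(1120/9)x^3 - (128/9)x^2
order-3 term: -(4480/27)x^2 - (1024/81)x
order-4 term: -(8960/81)x - 1024/243
order-5 term: -7168/243
the series for exp((4/3)D) f terminates at order 5
exp((4/3)D) f = -7x^5 - 48x^4 - (1184/9)x^3 - (4864/27)x^2 - (3328/27)x - 8192/243


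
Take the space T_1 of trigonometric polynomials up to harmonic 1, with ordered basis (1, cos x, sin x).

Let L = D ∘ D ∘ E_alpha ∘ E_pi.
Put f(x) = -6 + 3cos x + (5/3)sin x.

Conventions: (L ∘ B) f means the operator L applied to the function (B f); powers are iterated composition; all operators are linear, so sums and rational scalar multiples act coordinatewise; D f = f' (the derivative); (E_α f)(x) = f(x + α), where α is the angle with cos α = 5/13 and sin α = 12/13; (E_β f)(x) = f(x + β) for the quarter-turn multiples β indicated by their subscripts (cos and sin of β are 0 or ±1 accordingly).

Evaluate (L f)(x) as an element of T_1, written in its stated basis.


the image equals g(x) = (35/13)cos x - (83/39)sin x

E_pi f = -6 - 3cos x - (5/3)sin x
E_alpha E_pi f = -6 - (35/13)cos x + (83/39)sin x
D E_alpha E_pi f = (83/39)cos x + (35/13)sin x
D (D ∘ E_alpha ∘ E_pi) f = (35/13)cos x - (83/39)sin x


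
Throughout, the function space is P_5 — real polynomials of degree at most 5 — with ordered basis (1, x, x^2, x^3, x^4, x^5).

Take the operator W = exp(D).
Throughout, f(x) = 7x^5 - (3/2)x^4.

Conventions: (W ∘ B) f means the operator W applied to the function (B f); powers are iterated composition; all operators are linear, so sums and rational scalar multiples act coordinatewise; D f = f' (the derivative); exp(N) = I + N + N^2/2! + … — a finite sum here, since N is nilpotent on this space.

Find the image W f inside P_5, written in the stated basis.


order-1 term: 35x^4 - 6x^3
order-2 term: 70x^3 - 9x^2
order-3 term: 70x^2 - 6x
order-4 term: 35x - 3/2
order-5 term: 7
the series for exp(D) f terminates at order 5
exp(D) f = 7x^5 + (67/2)x^4 + 64x^3 + 61x^2 + 29x + 11/2

the result is g(x) = 7x^5 + (67/2)x^4 + 64x^3 + 61x^2 + 29x + 11/2


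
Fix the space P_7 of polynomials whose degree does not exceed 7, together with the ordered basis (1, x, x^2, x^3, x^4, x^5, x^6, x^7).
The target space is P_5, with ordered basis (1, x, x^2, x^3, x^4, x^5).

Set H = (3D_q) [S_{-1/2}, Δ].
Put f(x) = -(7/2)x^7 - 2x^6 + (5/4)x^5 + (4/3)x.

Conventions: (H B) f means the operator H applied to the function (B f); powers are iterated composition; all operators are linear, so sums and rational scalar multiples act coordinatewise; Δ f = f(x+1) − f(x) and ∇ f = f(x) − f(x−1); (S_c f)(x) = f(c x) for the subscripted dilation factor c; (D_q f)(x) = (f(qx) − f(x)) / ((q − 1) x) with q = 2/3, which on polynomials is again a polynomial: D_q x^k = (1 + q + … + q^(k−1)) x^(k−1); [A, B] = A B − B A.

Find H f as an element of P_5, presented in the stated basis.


Δ f = -(49/2)x^6 - (171/2)x^5 - (585/4)x^4 - 150x^3 - 91x^2 - (121/4)x - 35/12
S_{-1/2} Δ f = -(49/128)x^6 + (171/64)x^5 - (585/64)x^4 + (75/4)x^3 - (91/4)x^2 + (121/8)x - 35/12
S_{-1/2} f = (7/256)x^7 - (1/32)x^6 - (5/128)x^5 - (2/3)x
Δ S_{-1/2} f = (49/256)x^6 + (99/256)x^5 + (75/256)x^4 - (15/256)x^3 - (73/256)x^2 - (49/256)x - 545/768
[S_{-1/2}, Δ] f = -(147/256)x^6 + (585/256)x^5 - (2415/256)x^4 + (4815/256)x^3 - (5751/256)x^2 + (3921/256)x - 565/256
D_q [S_{-1/2}, Δ] f = -(32585/20736)x^5 + (13715/2304)x^4 - (52325/2304)x^3 + (10165/256)x^2 - (9585/256)x + 3921/256
(3D_q) [S_{-1/2}, Δ] f = -(32585/6912)x^5 + (13715/768)x^4 - (52325/768)x^3 + (30495/256)x^2 - (28755/256)x + 11763/256

g(x) = -(32585/6912)x^5 + (13715/768)x^4 - (52325/768)x^3 + (30495/256)x^2 - (28755/256)x + 11763/256


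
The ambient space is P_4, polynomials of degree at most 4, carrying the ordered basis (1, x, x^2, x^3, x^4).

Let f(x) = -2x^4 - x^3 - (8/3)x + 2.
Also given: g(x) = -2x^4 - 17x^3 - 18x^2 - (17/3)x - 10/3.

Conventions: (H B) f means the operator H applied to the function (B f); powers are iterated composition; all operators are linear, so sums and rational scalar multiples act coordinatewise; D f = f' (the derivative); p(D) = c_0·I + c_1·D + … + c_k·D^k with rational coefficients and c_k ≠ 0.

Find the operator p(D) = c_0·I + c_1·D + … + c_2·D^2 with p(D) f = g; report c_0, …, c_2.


c_0 = 1, c_1 = 2, c_2 = 1/2

D^0 f = -2x^4 - x^3 - (8/3)x + 2
D^1 f = -8x^3 - 3x^2 - 8/3
D^2 f = -24x^2 - 6x
matching coefficients of g against c_0 f + c_1 Df + … from the top degree down determines the c_i
solution: c_0 = 1, c_1 = 2, c_2 = 1/2


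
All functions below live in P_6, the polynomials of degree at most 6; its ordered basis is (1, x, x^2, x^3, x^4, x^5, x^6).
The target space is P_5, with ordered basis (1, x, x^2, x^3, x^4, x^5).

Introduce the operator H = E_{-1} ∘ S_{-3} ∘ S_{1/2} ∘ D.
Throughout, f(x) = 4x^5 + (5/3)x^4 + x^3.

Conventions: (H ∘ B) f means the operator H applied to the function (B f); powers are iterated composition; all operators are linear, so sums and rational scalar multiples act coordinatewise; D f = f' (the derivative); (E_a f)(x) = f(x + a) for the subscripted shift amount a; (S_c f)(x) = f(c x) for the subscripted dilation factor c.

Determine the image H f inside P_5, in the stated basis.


the image equals g(x) = (405/4)x^4 - (855/2)x^3 + (2727/4)x^2 - 486x + 261/2

D f = 20x^4 + (20/3)x^3 + 3x^2
S_{1/2} D f = (5/4)x^4 + (5/6)x^3 + (3/4)x^2
S_{-3} (S_{1/2} ∘ D) f = (405/4)x^4 - (45/2)x^3 + (27/4)x^2
E_{-1} S_{-3} (S_{1/2} ∘ D) f = (405/4)x^4 - (855/2)x^3 + (2727/4)x^2 - 486x + 261/2


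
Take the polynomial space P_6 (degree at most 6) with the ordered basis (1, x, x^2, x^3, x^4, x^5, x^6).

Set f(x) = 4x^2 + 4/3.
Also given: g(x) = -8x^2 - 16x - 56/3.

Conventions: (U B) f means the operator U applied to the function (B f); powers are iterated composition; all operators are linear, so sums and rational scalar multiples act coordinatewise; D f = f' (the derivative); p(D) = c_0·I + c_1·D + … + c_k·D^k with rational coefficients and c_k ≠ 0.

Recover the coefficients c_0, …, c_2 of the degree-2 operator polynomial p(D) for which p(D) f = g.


D^0 f = 4x^2 + 4/3
D^1 f = 8x
D^2 f = 8
matching coefficients of g against c_0 f + c_1 Df + … from the top degree down determines the c_i
solution: c_0 = -2, c_1 = -2, c_2 = -2

c_0 = -2, c_1 = -2, c_2 = -2


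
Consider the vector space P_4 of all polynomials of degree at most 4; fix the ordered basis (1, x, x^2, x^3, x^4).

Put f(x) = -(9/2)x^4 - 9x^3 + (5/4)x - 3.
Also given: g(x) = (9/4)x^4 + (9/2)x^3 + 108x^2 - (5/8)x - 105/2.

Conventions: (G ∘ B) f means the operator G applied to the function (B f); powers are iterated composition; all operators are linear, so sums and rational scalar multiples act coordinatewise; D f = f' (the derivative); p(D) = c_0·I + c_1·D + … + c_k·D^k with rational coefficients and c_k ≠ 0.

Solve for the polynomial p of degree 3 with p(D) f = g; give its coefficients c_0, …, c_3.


c_0 = -1/2, c_1 = 0, c_2 = -2, c_3 = 1

D^0 f = -(9/2)x^4 - 9x^3 + (5/4)x - 3
D^1 f = -18x^3 - 27x^2 + 5/4
D^2 f = -54x^2 - 54x
D^3 f = -108x - 54
matching coefficients of g against c_0 f + c_1 Df + … from the top degree down determines the c_i
solution: c_0 = -1/2, c_1 = 0, c_2 = -2, c_3 = 1


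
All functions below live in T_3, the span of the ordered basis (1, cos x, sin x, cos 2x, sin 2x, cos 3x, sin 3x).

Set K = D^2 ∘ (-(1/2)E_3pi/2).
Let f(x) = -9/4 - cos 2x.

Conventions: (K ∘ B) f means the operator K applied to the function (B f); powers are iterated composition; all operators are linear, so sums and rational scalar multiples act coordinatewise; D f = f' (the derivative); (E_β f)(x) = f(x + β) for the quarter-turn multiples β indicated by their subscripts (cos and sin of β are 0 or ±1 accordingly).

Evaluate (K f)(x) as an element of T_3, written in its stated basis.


the image equals g(x) = 2cos 2x

E_3pi/2 f = -9/4 + cos 2x
(-(1/2)E_3pi/2) f = 9/8 - (1/2)cos 2x
D (-(1/2)E_3pi/2) f = sin 2x
D D (-(1/2)E_3pi/2) f = 2cos 2x


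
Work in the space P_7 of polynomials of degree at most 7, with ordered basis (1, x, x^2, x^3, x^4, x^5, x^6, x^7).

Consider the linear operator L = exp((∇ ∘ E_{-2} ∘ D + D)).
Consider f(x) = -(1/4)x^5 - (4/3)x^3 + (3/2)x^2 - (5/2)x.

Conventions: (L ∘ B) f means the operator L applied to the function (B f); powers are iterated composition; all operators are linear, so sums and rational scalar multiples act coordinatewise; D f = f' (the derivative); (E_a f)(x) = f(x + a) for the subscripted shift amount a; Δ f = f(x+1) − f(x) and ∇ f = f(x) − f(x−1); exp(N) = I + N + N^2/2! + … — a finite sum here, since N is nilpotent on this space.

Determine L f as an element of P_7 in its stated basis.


the result is g(x) = -(1/4)x^5 - (5/4)x^4 - (53/6)x^3 + (35/2)x^2 - (251/4)x + 547/6

order-1 term: -(5/4)x^4 - 5x^3 + (67/2)x^2 - 100x + 407/4
order-2 term: -(5/2)x^3 - 15x^2 + 56x - 53/2
order-3 term: -(5/2)x^2 - 15x + 127/6
order-4 term: -(5/4)x - 5
order-5 term: -1/4
the series for exp((∇ ∘ E_{-2} ∘ D + D)) f terminates at order 5
exp((∇ ∘ E_{-2} ∘ D + D)) f = -(1/4)x^5 - (5/4)x^4 - (53/6)x^3 + (35/2)x^2 - (251/4)x + 547/6


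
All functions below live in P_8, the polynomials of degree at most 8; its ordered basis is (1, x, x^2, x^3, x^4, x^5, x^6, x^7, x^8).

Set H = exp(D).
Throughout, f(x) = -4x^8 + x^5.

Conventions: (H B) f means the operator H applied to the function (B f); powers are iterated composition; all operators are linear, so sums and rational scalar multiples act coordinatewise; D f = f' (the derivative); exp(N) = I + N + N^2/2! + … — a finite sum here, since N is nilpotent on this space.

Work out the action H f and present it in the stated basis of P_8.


order-1 term: -32x^7 + 5x^4
order-2 term: -112x^6 + 10x^3
order-3 term: -224x^5 + 10x^2
order-4 term: -280x^4 + 5x
order-5 term: -224x^3 + 1
order-6 term: -112x^2
order-7 term: -32x
order-8 term: -4
the series for exp(D) f terminates at order 8
exp(D) f = -4x^8 - 32x^7 - 112x^6 - 223x^5 - 275x^4 - 214x^3 - 102x^2 - 27x - 3

the image equals g(x) = -4x^8 - 32x^7 - 112x^6 - 223x^5 - 275x^4 - 214x^3 - 102x^2 - 27x - 3


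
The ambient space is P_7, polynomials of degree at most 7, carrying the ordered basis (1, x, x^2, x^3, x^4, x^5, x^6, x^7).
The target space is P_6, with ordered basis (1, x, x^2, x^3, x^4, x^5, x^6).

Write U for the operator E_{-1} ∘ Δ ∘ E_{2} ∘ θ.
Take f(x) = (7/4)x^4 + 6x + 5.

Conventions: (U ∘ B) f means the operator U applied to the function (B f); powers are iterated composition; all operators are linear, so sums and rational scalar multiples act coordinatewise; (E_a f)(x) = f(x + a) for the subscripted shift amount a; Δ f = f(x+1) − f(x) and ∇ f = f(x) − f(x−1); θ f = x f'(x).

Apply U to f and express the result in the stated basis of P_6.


g(x) = 28x^3 + 126x^2 + 196x + 111

θ f = 7x^4 + 6x
E_{2} θ f = 7x^4 + 56x^3 + 168x^2 + 230x + 124
Δ E_{2} θ f = 28x^3 + 210x^2 + 532x + 461
E_{-1} (Δ ∘ E_{2} ∘ θ) f = 28x^3 + 126x^2 + 196x + 111


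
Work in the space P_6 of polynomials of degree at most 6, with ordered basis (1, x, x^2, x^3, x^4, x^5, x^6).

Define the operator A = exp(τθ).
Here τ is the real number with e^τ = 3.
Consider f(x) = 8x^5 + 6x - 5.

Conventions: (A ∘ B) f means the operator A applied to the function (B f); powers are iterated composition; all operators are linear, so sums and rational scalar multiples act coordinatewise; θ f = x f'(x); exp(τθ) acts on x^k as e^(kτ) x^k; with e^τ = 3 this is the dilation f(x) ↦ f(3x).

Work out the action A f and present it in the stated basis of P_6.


exp(τθ) x^k = e^(kτ) x^k; with e^τ = 3 this sends x^k to 3^k x^k
x ↦ 3 x
x^5 ↦ 243 x^5
applying this coordinatewise to f: exp(τθ) f = 1944x^5 + 18x - 5

the image equals g(x) = 1944x^5 + 18x - 5


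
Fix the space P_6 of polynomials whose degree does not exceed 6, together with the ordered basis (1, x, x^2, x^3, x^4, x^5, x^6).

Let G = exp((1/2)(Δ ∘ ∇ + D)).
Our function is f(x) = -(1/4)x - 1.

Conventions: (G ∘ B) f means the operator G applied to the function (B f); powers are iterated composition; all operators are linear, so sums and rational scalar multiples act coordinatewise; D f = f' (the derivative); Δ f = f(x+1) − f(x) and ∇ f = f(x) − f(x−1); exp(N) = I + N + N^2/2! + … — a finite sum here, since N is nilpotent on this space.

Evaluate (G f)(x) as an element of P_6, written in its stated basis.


order-1 term: -1/8
the series for exp((1/2)(Δ ∘ ∇ + D)) f terminates at order 1
exp((1/2)(Δ ∘ ∇ + D)) f = -(1/4)x - 9/8

g(x) = -(1/4)x - 9/8


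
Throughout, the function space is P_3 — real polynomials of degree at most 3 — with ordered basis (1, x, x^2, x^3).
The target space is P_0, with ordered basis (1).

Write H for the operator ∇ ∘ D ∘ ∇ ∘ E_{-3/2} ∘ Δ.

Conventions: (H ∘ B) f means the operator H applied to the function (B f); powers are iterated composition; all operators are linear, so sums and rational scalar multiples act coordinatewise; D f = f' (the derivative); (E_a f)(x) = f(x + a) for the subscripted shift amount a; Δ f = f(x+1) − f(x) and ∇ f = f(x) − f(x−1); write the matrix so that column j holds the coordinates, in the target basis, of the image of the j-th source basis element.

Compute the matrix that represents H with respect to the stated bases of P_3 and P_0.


the matrix is [[0, 0, 0, 0]] (rows listed top to bottom)

image of 1: 0
image of x: 0
image of x^2: 0
image of x^3: 0
each image's coordinates form column j of the matrix


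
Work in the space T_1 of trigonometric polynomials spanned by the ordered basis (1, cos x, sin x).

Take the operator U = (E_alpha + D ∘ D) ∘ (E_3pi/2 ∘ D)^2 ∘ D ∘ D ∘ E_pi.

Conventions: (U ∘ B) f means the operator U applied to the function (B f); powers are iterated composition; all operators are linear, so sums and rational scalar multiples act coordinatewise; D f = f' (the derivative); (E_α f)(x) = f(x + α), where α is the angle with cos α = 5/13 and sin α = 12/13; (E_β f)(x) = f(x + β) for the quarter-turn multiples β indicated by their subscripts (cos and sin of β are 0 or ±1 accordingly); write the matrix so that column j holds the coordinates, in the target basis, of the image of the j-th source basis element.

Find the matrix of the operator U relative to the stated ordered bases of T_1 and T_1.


image of 1: 0
image of cos x: -(8/13)cos x - (12/13)sin x
image of sin x: (12/13)cos x - (8/13)sin x
each image's coordinates form column j of the matrix

the matrix is [[0, 0, 0]; [0, -8/13, 12/13]; [0, -12/13, -8/13]] (rows listed top to bottom)


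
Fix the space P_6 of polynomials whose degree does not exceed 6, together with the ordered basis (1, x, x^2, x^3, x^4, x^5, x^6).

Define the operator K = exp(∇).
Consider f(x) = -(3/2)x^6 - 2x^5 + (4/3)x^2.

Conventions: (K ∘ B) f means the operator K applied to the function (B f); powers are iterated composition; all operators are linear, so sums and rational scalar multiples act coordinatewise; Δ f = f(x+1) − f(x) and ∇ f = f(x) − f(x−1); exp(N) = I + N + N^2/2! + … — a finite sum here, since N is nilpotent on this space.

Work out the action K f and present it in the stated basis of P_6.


g(x) = -(3/2)x^6 - 11x^5 - 10x^4 + 30x^3 - (7/6)x^2 - (76/3)x + 19/2

order-1 term: -9x^5 + (25/2)x^4 - 10x^3 + (5/2)x^2 + (11/3)x - 11/6
order-2 term: -(45/2)x^4 + 70x^3 - (195/2)x^2 + 65x - 91/6
order-3 term: -30x^3 + 115x^2 - 165x + 85
order-4 term: -(45/2)x^2 + 80x - 155/2
order-5 term: -9x + 41/2
order-6 term: -3/2
the series for exp(∇) f terminates at order 6
exp(∇) f = -(3/2)x^6 - 11x^5 - 10x^4 + 30x^3 - (7/6)x^2 - (76/3)x + 19/2


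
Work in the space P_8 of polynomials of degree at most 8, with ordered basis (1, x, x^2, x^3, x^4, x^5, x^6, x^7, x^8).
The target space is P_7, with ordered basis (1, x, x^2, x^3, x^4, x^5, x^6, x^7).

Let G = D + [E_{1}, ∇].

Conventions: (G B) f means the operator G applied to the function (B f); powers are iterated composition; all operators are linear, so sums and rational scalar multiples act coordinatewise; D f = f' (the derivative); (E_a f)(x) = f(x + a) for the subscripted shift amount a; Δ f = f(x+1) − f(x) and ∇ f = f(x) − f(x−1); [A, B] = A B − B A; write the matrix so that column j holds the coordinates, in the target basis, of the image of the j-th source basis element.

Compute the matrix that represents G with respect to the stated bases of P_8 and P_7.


the matrix is [[0, 1, 0, 0, 0, 0, 0, 0, 0]; [0, 0, 2, 0, 0, 0, 0, 0, 0]; [0, 0, 0, 3, 0, 0, 0, 0, 0]; [0, 0, 0, 0, 4, 0, 0, 0, 0]; [0, 0, 0, 0, 0, 5, 0, 0, 0]; [0, 0, 0, 0, 0, 0, 6, 0, 0]; [0, 0, 0, 0, 0, 0, 0, 7, 0]; [0, 0, 0, 0, 0, 0, 0, 0, 8]] (rows listed top to bottom)

image of 1: 0
image of x: 1
image of x^2: 2x
image of x^3: 3x^2
image of x^4: 4x^3
image of x^5: 5x^4
image of x^6: 6x^5
image of x^7: 7x^6
image of x^8: 8x^7
each image's coordinates form column j of the matrix


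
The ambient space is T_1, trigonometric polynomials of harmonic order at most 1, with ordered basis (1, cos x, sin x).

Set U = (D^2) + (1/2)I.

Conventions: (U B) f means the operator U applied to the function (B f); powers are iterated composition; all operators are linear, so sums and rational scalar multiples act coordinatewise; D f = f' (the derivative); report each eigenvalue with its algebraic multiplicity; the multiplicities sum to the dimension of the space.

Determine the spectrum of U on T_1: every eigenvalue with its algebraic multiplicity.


image of 1: 1/2
image of cos x: -(1/2)cos x
image of sin x: -(1/2)sin x
the matrix is diagonal; its diagonal is (1/2, -1/2, -1/2)
for a triangular matrix the eigenvalues are the diagonal entries, with algebraic multiplicity their repetition count

λ = -1/2 (multiplicity 2), λ = 1/2 (multiplicity 1)
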